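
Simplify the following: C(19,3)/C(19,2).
17/3

C(n,k+1)/C(n,k) = (n−k)/(k+1). Here (19−2)/(2+1) = 17/3 = 17/3.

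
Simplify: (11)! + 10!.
43,545,600

(11)! + 10! = (11)·10! + 10! = (11+1)·10! = 12·10! = 43,545,600.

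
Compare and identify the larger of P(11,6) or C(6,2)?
P(11,6)=332,640, C(6,2)=15.

Answer: P(11,6)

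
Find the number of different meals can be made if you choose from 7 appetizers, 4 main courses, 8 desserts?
224

Reasoning: By the multiplication principle: 7 × 4 × 8 = 224.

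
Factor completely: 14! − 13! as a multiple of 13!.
14! − 13! = 14·13! − 13! = (14 − 1)·13! = 13 × 13! = 80,951,270,400.
Final answer: 13 × 13! = 80,951,270,400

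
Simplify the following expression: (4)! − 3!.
18

Explanation: (4)! − 3! = (4)·3! − 3! = (4−1)·3! = 3·3! = 18.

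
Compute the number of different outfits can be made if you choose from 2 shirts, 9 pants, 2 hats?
36

Reasoning: By the multiplication principle: 2 × 9 × 2 = 36.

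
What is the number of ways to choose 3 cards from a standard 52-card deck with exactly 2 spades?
3,042

Solution: 13 spades and 39 non-spades: C(13,2) × C(39,1) = 78 × 39 = 3,042.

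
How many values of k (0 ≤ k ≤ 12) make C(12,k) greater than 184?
7

Working:
Row 12 is unimodal and symmetric about k=12/2. C(12,2)=66 ≤ 184; C(12,3)=220 > 184; by symmetry C(12,k) > 184 for k = 3..9. That's 9 - 3 + 1 = 7 values.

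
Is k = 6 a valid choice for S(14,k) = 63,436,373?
Yes

Working:
S(14,6) = 6·S(13,6) + S(13,5) = 6·9,321,312 + 7,508,501 = 63,436,373, which equals 63,436,373.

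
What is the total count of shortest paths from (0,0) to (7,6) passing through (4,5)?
504

To (4,5): C(9,4)=126. From there: C(4,3)=4. Total: 504.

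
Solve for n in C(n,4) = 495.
12
C(n,4) = n(n−1)(n−2)(n−3)/4! is increasing in n, and n(n−1)(n−2)(n−3) = 4!·495 = 11,880 ≈ (n−1.5)^4 gives n ≈ 11.9. Check: C(10,4) = 210, C(11,4) = 330, C(12,4) = 495 ✓. So n = 12.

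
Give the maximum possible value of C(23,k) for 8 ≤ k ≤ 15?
C(23,k) is maximised at the centre of the row: C(23,11) = 1,352,078.

Answer: 1,352,078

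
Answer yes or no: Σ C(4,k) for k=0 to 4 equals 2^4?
Yes
Binomial theorem: Σ C(4,k) = (1+1)^4 = 2^4 = 16; RHS 2^4 = 16.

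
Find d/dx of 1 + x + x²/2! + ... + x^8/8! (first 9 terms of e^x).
1 + x + x²/2! + ... + x^7/7!

Reasoning: Differentiating term by term gives the first 8 terms of e^x.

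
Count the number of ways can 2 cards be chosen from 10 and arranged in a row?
90

Explanation: P(10,2) = 10!/(10-2)! = 90.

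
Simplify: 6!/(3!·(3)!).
20
This is C(6,3) = 20.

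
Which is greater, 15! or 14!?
15!

Solution: 15!=1,307,674,368,000, 14!=87,178,291,200. 15! > 14!.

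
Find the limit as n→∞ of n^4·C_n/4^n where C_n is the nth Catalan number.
∞

Solution: C_n ~ 4^n/(n^(3/2)√π), so n^4·C_n/4^n ~ n^(4 − 3/2)/√π → ∞.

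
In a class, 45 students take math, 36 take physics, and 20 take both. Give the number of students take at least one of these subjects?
61

Solution: |A∪B| = |A|+|B|-|A∩B| = 45+36-20 = 61.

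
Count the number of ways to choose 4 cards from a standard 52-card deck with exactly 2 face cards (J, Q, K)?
51,480

12 face cards and 40 non-face cards: C(12,2) × C(40,2) = 66 × 780 = 51,480.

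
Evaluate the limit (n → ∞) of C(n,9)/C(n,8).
∞

Reasoning: C(n,9)/C(n,8) = (n-8)/9 → ∞ as n → ∞.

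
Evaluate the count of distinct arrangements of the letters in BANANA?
Word has 6 letters (B=1, A=3, N=2). Arrangements: 6!/Π(k!) = 60.
Final answer: 60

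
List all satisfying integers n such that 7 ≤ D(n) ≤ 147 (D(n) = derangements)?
4, 5

Using D(n) = (n−1)[D(n−1) + D(n−2)] with D(1)=0, D(2)=1: D(3)=2; D(4)=9; D(5)=44; D(6)=265. So valid n = 4, 5.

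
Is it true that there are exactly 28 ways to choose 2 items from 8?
True

Explanation: C(8,2) = 28.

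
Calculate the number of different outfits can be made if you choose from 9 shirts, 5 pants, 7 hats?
315

Reasoning: By the multiplication principle: 9 × 5 × 7 = 315.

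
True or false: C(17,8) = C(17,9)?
True
C(17,8) = C(17,17-8) by the symmetry property; both equal 24,310.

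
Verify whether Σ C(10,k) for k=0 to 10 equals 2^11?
False

Solution: Binomial theorem: Σ C(10,k) = (1+1)^10 = 2^10 = 1,024; RHS 2^11 = 2,048.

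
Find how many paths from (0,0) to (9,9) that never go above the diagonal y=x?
Counted by the Catalan number C_9: C_9 = C(18,9)/(9+1) = 48,620/10 = 4,862.

Answer: 4,862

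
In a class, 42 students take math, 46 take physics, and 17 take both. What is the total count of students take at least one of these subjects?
71

Solution: |A∪B| = |A|+|B|-|A∩B| = 42+46-17 = 71.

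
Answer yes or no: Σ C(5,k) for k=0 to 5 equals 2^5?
Yes

Solution: Binomial theorem: Σ C(5,k) = (1+1)^5 = 2^5 = 32; RHS 2^5 = 32.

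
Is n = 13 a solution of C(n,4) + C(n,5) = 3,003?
No

C(13,4) + C(13,5) = 715 + 1,287 = 2,002, which does not equal 3,003.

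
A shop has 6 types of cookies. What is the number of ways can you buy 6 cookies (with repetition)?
462

Reasoning: Stars and bars: C(6+6-1, 6) = C(11, 6) = 462.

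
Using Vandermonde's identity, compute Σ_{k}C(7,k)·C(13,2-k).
190

Reasoning: = C(7+13,2) = C(20,2) = 190.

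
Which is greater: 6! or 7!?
7!
6!=720, 7!=5,040. 7! > 6!.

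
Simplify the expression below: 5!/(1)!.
120
This equals 5×4×...×2 = 120.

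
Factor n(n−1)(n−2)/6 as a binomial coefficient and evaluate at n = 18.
C(n,3); C(18,3) = 816

n(n−1)(n−2)/6 = n!/(3!(n−3)!) = C(n,3). At n = 18: C(18,3) = 816.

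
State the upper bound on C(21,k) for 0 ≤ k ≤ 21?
352,716

Explanation: Maximum at k = 10 or k = 11: C(21,10) = 352,716.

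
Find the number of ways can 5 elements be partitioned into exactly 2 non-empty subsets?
15

Solution: This equals S(5,2), the Stirling number of the 2nd kind.
Using the Stirling recurrence: S(n,k) = k·S(n-1,k) + S(n-1,k-1)
S(5,2) = 2·S(4,2) + S(4,1)
         = 2·7 + 1
         = 14 + 1
         = 15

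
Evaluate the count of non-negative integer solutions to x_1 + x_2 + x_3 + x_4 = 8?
165

Solution: C(8+4-1, 4-1) = 165.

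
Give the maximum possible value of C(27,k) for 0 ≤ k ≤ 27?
20,058,300

Solution: Maximum at k = 13 or k = 14: C(27,13) = 20,058,300.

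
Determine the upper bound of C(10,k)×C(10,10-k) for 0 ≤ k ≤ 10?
C(10,k)·C(10,10-k) = C(10,k)², maximised at the centre k = 5: C(10,5)² = 63,504.
Final answer: 63,504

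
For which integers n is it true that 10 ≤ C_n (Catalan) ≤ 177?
C_3=5; C_4=14; C_5=42; C_6=132; C_7=429. So valid n = 4, 5, 6.

Answer: 4, 5, 6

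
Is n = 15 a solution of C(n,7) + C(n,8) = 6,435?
No

Explanation: C(15,7) + C(15,8) = 6,435 + 6,435 = 12,870, which does not equal 6,435.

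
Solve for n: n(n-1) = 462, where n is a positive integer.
22
n² − n − 462 = 0, so n = (1 ± √(1 + 4·462))/2 = (1 ± √1,849)/2 = (1 ± 43)/2, i.e. n = 22 or n = -21. Taking the positive root, n = 22 (check: 22×21 = 462).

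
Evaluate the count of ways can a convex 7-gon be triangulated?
42
Using the Catalan number formula: C_n = C(2n, n) / (n+1)
C_5 = C(10, 5) / (5+1)
     = 252 / 6
     = 42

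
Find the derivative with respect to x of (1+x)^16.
Using the power rule: d/dx (1+x)^16 = 16(1+x)^{15}.

Answer: 16(1+x)^15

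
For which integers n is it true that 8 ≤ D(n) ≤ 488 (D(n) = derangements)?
4, 5, 6

Reasoning: Using D(n) = (n−1)[D(n−1) + D(n−2)] with D(1)=0, D(2)=1: D(3)=2; D(4)=9; D(5)=44; D(6)=265; D(7)=1,854. So valid n = 4, 5, 6.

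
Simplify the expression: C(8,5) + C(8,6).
By Pascal's identity: C(9,6) = 84.

Answer: 84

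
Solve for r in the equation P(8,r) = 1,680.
4

Working:
P(8,r) = 8·7·…·(8−r+1), a product of r factors. Multiplying down from 8: 8 = 8; 8·7 = 56; 8·7·6 = 336; 8·7·6·5 = 1,680 ✓ (4 factors). So r = 4.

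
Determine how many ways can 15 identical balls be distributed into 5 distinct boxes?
3,876

Reasoning: C(15+5-1, 5-1) = C(19, 4) = 3,876.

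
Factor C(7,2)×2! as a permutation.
C(7,2)×2! = [7!/(2!(5)!)]×2! = 7!/(5)! = P(7,2) = 42.

Answer: P(7,2)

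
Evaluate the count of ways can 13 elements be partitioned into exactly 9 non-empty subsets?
359,502

Explanation: This equals S(13,9), the Stirling number of the 2nd kind.
Using the Stirling recurrence: S(n,k) = k·S(n-1,k) + S(n-1,k-1)
S(13,9) = 9·S(12,9) + S(12,8)
         = 9·22275 + 159027
         = 200475 + 159027
         = 359,502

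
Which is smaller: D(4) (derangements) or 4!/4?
D(4) = (4-1)·[D(3) + D(2)] = 3·[2 + 1] = 9; 4!/4 = 24/4 = 6.

Answer: 4!/4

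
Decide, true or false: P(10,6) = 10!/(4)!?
True

Permutation formula P(n,k) = n!/(n-k)!: 10!/4! = 3,628,800/24 = 151,200 = P(10,6). The statement holds.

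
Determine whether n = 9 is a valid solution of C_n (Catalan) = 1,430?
No
C_9 = C(18,9)/(9+1) = 48,620/10 = 4,862, which does not equal 1,430.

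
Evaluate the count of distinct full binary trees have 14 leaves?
742,900
Using the Catalan number formula: C_n = C(2n, n) / (n+1)
C_13 = C(26, 13) / (13+1)
     = 10400600 / 14
     = 742,900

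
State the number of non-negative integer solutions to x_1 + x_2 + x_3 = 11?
78
C(11+3-1, 3-1) = 78.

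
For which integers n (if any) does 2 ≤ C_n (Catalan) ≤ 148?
2, 3, 4, 5, 6

C_1=1; C_2=2; C_3=5; C_4=14; C_5=42; C_6=132; C_7=429. So valid n = 2, 3, 4, 5, 6.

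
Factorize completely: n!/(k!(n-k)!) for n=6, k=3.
C(6,3) = 20

Working:
This is the binomial coefficient C(6,3) = 20.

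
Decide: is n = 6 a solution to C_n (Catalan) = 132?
Yes

Solution: C_6 = C(12,6)/(6+1) = 924/7 = 132, which equals 132.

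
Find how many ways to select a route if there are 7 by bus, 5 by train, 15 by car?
27

Solution: By the addition principle: 7 + 5 + 15 = 27.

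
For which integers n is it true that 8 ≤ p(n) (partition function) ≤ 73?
6, 7, 8, 9, 10, 11

Tabulating p(n) via p(n) = p(n−1) + p(n−2) − p(n−5) − p(n−7) + …: p(5)=7; p(6)=11; p(7)=15; p(8)=22; p(9)=30; p(10)=42; p(11)=56; p(12)=77. So valid n = 6, 7, 8, 9, 10, 11.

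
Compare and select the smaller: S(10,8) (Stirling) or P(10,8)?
S(10,8)
S(10,8) = 8·S(9,8) + S(9,7) = 8·36 + 462 = 750; P(10,8) = 1,814,400.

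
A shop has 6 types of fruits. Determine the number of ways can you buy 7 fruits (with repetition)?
792

Working:
Stars and bars: C(7+6-1, 7) = C(12, 7) = 792.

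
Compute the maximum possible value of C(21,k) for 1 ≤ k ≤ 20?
352,716
C(21,k) is maximised at the centre of the row: C(21,10) = 352,716.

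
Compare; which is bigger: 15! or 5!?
15!

Reasoning: 15!=1,307,674,368,000, 5!=120. 15! > 5!.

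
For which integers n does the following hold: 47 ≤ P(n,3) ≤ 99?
5

Reasoning: P(4,3)=24; P(5,3)=60; P(6,3)=120. So valid n = 5.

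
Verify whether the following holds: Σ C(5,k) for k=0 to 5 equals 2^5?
Binomial theorem: Σ C(5,k) = (1+1)^5 = 2^5 = 32; RHS 2^5 = 32.
Final answer: True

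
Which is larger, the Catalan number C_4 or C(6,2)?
C(6,2)

Explanation: C_4 = C(8,4)/(4+1) = 70/5 = 14; C(6,2) = 15.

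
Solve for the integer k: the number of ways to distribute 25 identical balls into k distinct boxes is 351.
3

Solution: Stars and bars: the count is C(25+k−1, k−1), increasing in k. k=2: C(26,1) = 26, k=3: C(27,2) = 351 ✓. So k = 3.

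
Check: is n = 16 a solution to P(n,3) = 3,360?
Yes

P(16,3) = 16·15·14 = 3,360, which equals 3,360.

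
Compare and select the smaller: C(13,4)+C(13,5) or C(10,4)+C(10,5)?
C(10,4)+C(10,5)

Explanation: First=2,002, Second=462.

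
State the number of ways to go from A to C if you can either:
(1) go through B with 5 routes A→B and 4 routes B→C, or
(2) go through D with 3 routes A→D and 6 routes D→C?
Route via B: 5×4=20. Route via D: 3×6=18. Total: 38.

Answer: 38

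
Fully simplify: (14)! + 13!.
93,405,312,000

Reasoning: (14)! + 13! = (14)·13! + 13! = (14+1)·13! = 15·13! = 93,405,312,000.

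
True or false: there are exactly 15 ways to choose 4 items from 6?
True

Working:
C(6,4) = 15.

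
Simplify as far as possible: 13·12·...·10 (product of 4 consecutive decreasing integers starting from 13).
17,160

This is P(13,4) = 13!/(9)! = 17,160.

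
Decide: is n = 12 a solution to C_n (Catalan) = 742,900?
No

Solution: C_12 = C(24,12)/(12+1) = 2,704,156/13 = 208,012, which does not equal 742,900.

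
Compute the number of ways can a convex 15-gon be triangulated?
742,900

Working:
Using the Catalan number formula: C_n = C(2n, n) / (n+1)
C_13 = C(26, 13) / (13+1)
     = 10400600 / 14
     = 742,900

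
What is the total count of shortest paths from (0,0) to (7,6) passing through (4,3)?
To (4,3): C(7,4)=35. From there: C(6,3)=20. Total: 700.

Answer: 700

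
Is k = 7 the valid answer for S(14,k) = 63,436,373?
No

Working:
S(14,7) = 7·S(13,7) + S(13,6) = 7·5,715,424 + 9,321,312 = 49,329,280, which does not equal 63,436,373.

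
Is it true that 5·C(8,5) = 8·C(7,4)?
True

Reasoning: Absorption identity k·C(n,k) = n·C(n-1,k-1). LHS = 5·56 = 280; RHS = 8·35 = 280.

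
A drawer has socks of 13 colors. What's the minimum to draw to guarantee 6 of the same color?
66

Reasoning: Worst case: 5 of each = 65. One more: 66.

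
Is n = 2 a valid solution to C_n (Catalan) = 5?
No

Working:
C_2 = C(4,2)/(2+1) = 6/3 = 2, which does not equal 5.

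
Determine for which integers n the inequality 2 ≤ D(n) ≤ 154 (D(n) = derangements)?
3, 4, 5

Reasoning: Using D(n) = (n−1)[D(n−1) + D(n−2)] with D(1)=0, D(2)=1: D(2)=1; D(3)=2; D(4)=9; D(5)=44; D(6)=265. So valid n = 3, 4, 5.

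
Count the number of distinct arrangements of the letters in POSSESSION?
75,600

Solution: Word has 10 letters (P=1, O=2, S=4, E=1, I=1, N=1). Arrangements: 10!/Π(k!) = 75,600.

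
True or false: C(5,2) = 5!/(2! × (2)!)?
False

The correct denominator is 2!×3!, giving C(5,2) = 10; the stated RHS is 5!/(2!×2!) = 30 ≠ 10, so the statement does not hold.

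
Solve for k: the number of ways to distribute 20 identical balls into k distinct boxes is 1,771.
4

Explanation: Stars and bars: the count is C(20+k−1, k−1), increasing in k. k=2: C(21,1) = 21, k=3: C(22,2) = 231, k=4: C(23,3) = 1,771 ✓. So k = 4.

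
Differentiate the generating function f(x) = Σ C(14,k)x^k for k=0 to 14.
Σ k·C(14,k)x^(k-1) for k=1 to 14

Term-by-term differentiation gives Σ k·C(14,k)x^{k-1} for k=1 to 14.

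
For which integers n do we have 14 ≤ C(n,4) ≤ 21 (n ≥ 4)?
C(5,4)=5; C(6,4)=15; C(7,4)=35. So valid n = 6.

Answer: 6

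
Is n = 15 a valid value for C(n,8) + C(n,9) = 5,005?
No

Reasoning: C(15,8) + C(15,9) = 6,435 + 5,005 = 11,440, which does not equal 5,005.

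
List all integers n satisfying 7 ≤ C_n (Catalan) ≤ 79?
4, 5

Working:
C_3=5; C_4=14; C_5=42; C_6=132. So valid n = 4, 5.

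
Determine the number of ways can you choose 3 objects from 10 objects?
120

Reasoning: C(10,3) = 10! / (3! × (10-3)!)
         = 10! / (3! × 7!)
         = 120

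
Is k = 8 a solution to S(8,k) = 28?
No

Solution: S(8,8) = 8·S(7,8) + S(7,7) = 8·0 + 1 = 1, which does not equal 28.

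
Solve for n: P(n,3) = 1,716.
13

Working:
P(n,3) = n(n−1)(n−2) is increasing in n; n(n−1)(n−2) ≈ (n−1)^3 = 1,716 gives n ≈ 13.0. Check: P(11,3) = 990, P(12,3) = 1,320, P(13,3) = 1,716 ✓. So n = 13.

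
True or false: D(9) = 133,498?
False

Derangements of 9 elements: D(9) = (9-1)·[D(8) + D(7)] = 8·[14,833 + 1,854] = 133,496.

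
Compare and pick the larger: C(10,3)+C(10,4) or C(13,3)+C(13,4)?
First=330, Second=1,001.
Final answer: C(13,3)+C(13,4)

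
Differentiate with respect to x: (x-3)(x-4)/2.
d/dx[(x-3)(x-4)] = (x-4) + (x-3) = 2x - 7. Dividing by 2 gives (2x - 7)/2.

Answer: (2x - 7)/2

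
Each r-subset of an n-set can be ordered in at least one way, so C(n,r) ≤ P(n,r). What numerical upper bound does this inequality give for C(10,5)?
30,240
P(10,5) = 10·9·8·7·6 = 30,240, so C(10,5) ≤ 30,240. (The bound is loose by a factor of 5! = 120: C(10,5) = 30,240/120 = 252.)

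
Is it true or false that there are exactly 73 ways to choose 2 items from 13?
C(13,2) = 78 ≠ 73.
Final answer: False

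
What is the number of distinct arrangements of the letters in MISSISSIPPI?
34,650

Solution: Word has 11 letters (M=1, I=4, S=4, P=2). Arrangements: 11!/Π(k!) = 34,650.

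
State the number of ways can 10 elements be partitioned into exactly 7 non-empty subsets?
This equals S(10,7), the Stirling number of the 2nd kind.
Using the Stirling recurrence: S(n,k) = k·S(n-1,k) + S(n-1,k-1)
S(10,7) = 7·S(9,7) + S(9,6)
         = 7·462 + 2646
         = 3234 + 2646
         = 5,880
Final answer: 5,880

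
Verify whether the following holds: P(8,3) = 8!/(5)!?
Permutation formula P(n,k) = n!/(n-k)!: 8!/5! = 40,320/120 = 336 = P(8,3). The statement holds.

Answer: True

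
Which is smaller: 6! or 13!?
6!

Working:
6!=720, 13!=6,227,020,800. 13! > 6!.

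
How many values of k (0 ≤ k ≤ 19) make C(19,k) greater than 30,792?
Row 19 is unimodal and symmetric about k=19/2. C(19,6)=27,132 ≤ 30,792; C(19,7)=50,388 > 30,792; by symmetry C(19,k) > 30,792 for k = 7..12. That's 12 - 7 + 1 = 6 values.

Answer: 6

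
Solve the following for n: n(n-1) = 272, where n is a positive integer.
17

n² − n − 272 = 0, so n = (1 ± √(1 + 4·272))/2 = (1 ± √1,089)/2 = (1 ± 33)/2, i.e. n = 17 or n = -16. Taking the positive root, n = 17 (check: 17×16 = 272).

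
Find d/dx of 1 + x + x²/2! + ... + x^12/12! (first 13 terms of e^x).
1 + x + x²/2! + ... + x^11/11!

Reasoning: Differentiating term by term gives the first 12 terms of e^x.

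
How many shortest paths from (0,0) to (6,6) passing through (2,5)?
105

Explanation: To (2,5): C(7,2)=21. From there: C(5,4)=5. Total: 105.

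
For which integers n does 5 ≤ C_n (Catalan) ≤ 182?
3, 4, 5, 6

C_2=2; C_3=5; C_4=14; C_5=42; C_6=132; C_7=429. So valid n = 3, 4, 5, 6.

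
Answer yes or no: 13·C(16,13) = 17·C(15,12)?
Absorption identity k·C(n,k) = n·C(n-1,k-1). LHS = 13·560 = 7,280; RHS = 17·455 = 7,735.
Final answer: No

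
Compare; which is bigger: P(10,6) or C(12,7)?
P(10,6)=151,200, C(12,7)=792.
Final answer: P(10,6)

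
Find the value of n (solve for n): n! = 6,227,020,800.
n! is strictly increasing. 11! = 39,916,800, 12! = 479,001,600, 13! = 6,227,020,800 ✓. So n = 13.
Final answer: 13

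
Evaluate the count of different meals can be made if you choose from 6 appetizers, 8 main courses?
48

Explanation: By the multiplication principle: 6 × 8 = 48.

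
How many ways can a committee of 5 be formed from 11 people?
462

Working:
C(11,5) = 11! / (5! × (11-5)!)
         = 11! / (5! × 6!)
         = 462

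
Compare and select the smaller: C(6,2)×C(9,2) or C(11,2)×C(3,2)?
C(11,2)×C(3,2)

Working:
C(6,2)×C(9,2)=540, C(11,2)×C(3,2)=165.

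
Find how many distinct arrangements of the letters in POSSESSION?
75,600

Working:
Word has 10 letters (P=1, O=2, S=4, E=1, I=1, N=1). Arrangements: 10!/Π(k!) = 75,600.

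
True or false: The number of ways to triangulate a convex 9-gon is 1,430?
False
Triangulations of a convex 9-gon are counted by the Catalan number C_7: C_7 = C(14,7)/(7+1) = 3,432/8 = 429.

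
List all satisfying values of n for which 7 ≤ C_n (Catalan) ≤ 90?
4, 5

Explanation: C_3=5; C_4=14; C_5=42; C_6=132. So valid n = 4, 5.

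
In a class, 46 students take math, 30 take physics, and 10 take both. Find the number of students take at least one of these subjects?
66

Reasoning: |A∪B| = |A|+|B|-|A∩B| = 46+30-10 = 66.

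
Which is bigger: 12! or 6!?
12!

Reasoning: 12!=479,001,600, 6!=720. 12! > 6!.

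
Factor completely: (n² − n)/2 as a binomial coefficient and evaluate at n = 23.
C(n,2); C(23,2) = 253

Reasoning: (n² − n)/2 = n(n−1)/2 = C(n,2). At n = 23: C(23,2) = 253.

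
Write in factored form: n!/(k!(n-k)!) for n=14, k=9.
C(14,9) = 2,002

Explanation: This is the binomial coefficient C(14,9) = 2,002.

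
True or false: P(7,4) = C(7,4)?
P(7,4) = 840 and C(7,4) = 35; P(n,r) = r! × C(n,r) so P > C whenever r ≥ 2.

Answer: False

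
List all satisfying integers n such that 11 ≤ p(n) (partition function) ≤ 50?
Tabulating p(n) via p(n) = p(n−1) + p(n−2) − p(n−5) − p(n−7) + …: p(5)=7; p(6)=11; p(7)=15; p(8)=22; p(9)=30; p(10)=42; p(11)=56. So valid n = 6, 7, 8, 9, 10.
Final answer: 6, 7, 8, 9, 10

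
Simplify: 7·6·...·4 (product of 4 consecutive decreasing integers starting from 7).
840
This is P(7,4) = 7!/(3)! = 840.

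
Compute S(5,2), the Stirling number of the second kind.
Using the Stirling recurrence: S(n,k) = k·S(n-1,k) + S(n-1,k-1)
S(5,2) = 2·S(4,2) + S(4,1)
         = 2·7 + 1
         = 14 + 1
         = 15

Answer: 15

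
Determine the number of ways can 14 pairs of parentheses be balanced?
Using the Catalan number formula: C_n = C(2n, n) / (n+1)
C_14 = C(28, 14) / (14+1)
     = 40116600 / 15
     = 2,674,440
Final answer: 2,674,440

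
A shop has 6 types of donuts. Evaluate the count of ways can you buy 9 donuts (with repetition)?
2,002

Working:
Stars and bars: C(9+6-1, 9) = C(14, 9) = 2,002.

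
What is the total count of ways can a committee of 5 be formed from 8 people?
56
C(8,5) = 8! / (5! × (8-5)!)
         = 8! / (5! × 3!)
         = 56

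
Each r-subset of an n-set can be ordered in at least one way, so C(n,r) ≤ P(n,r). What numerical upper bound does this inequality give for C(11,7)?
P(11,7) = 11·10·9·8·7·6·5 = 1,663,200, so C(11,7) ≤ 1,663,200. (The bound is loose by a factor of 7! = 5,040: C(11,7) = 1,663,200/5,040 = 330.)
Final answer: 1,663,200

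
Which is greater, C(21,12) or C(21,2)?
C(21,12)

Explanation: C(21,12)=293,930, C(21,2)=210.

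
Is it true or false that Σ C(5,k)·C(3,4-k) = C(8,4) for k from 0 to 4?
True
Vandermonde's identity gives C(8,4) = 70; RHS C(8,4) = 70.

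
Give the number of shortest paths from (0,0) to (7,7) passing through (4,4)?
1,400

Reasoning: To (4,4): C(8,4)=70. From there: C(6,3)=20. Total: 1,400.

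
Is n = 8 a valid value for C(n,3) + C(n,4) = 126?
C(8,3) + C(8,4) = 56 + 70 = 126, which equals 126.

Answer: Yes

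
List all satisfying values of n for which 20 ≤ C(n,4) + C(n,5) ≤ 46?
6
C(5,4)+C(5,5)=6; C(6,4)+C(6,5)=21; C(7,4)+C(7,5)=56. So valid n = 6.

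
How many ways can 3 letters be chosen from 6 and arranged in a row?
120

P(6,3) = 6!/(6-3)! = 120.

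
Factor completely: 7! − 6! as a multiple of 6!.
6 × 6! = 4,320
7! − 6! = 7·6! − 6! = (7 − 1)·6! = 6 × 6! = 4,320.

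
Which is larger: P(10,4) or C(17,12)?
C(17,12)
P(10,4)=5,040, C(17,12)=6,188.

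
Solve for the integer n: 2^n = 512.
9

Working:
2^9 = 512, so n = 9.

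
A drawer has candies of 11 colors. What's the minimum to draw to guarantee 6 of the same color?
56

Solution: Worst case: 5 of each = 55. One more: 56.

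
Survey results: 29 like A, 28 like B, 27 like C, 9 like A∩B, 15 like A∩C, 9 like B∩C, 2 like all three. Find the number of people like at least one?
|A∪B∪C| = 29+28+27-9-15-9+2 = 53.
Final answer: 53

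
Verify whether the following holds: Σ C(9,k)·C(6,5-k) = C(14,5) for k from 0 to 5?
False
Vandermonde's identity gives C(15,5) = 3,003; RHS C(14,5) = 2,002.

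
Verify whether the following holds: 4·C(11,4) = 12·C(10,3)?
False
Absorption identity k·C(n,k) = n·C(n-1,k-1). LHS = 4·330 = 1,320; RHS = 12·120 = 1,440.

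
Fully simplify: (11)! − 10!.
36,288,000

Explanation: (11)! − 10! = (11)·10! − 10! = (11−1)·10! = 10·10! = 36,288,000.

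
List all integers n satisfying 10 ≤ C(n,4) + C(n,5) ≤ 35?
C(5,4)+C(5,5)=6; C(6,4)+C(6,5)=21; C(7,4)+C(7,5)=56. So valid n = 6.

Answer: 6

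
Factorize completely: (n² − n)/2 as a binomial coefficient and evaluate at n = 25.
C(n,2); C(25,2) = 300

(n² − n)/2 = n(n−1)/2 = C(n,2). At n = 25: C(25,2) = 300.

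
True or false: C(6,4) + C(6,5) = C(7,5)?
Pascal's identity C(n,k) + C(n,k+1) = C(n+1,k+1): 15 + 6 = 21 = C(7,5).
Final answer: True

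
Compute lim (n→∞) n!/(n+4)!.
0

Working:
n!/(n+4)! = 1/[(n+1)(n+2)···(n+4)] → 0 as n → ∞.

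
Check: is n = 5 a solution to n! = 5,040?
No

Reasoning: 5! = 5·4! = 5·24 = 120, which does not equal 5,040.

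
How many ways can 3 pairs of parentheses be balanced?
5

Working:
Using the Catalan number formula: C_n = C(2n, n) / (n+1)
C_3 = C(6, 3) / (3+1)
     = 20 / 4
     = 5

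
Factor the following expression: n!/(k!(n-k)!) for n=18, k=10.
C(18,10) = 43,758

Explanation: This is the binomial coefficient C(18,10) = 43,758.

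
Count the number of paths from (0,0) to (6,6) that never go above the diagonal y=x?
132
Counted by the Catalan number C_6: C_6 = C(12,6)/(6+1) = 924/7 = 132.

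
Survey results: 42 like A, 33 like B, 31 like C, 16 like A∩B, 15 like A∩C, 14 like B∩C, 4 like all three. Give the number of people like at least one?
|A∪B∪C| = 42+33+31-16-15-14+4 = 65.
Final answer: 65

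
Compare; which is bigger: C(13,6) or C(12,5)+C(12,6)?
Equal

Explanation: By Pascal's identity: C(13,6) = C(12,5)+C(12,6) = 1,716. Equal.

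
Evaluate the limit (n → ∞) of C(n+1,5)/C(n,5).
1
Both numerator and denominator grow as n^5/5! for large n, so the ratio → 1.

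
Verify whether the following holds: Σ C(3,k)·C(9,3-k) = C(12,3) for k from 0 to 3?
True

Solution: Vandermonde's identity gives C(12,3) = 220; RHS C(12,3) = 220.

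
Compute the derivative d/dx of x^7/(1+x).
(7x^6(1+x) - x^7)/(1+x)²
Quotient rule: [7x^{6}(1+x) - x^7]/(1+x)².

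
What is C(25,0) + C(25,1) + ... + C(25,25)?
33,554,432

Sum of binomial coefficients = 2^25 = 33,554,432.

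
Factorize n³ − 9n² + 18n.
n(n − 3)(n − 6)

n³ − 9n² + 18n = n(n² − 9n + 18) = n(n − 3)(n − 6).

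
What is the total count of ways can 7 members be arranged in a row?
5,040
Arrangements of 7 distinct objects: 7! = 5,040.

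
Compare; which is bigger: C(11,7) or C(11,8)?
C(11,7)

Reasoning: C(11,7)=330, C(11,8)=165.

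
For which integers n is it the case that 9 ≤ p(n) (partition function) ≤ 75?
6, 7, 8, 9, 10, 11

Explanation: Tabulating p(n) via p(n) = p(n−1) + p(n−2) − p(n−5) − p(n−7) + …: p(5)=7; p(6)=11; p(7)=15; p(8)=22; p(9)=30; p(10)=42; p(11)=56; p(12)=77. So valid n = 6, 7, 8, 9, 10, 11.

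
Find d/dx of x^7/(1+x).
(7x^6(1+x) - x^7)/(1+x)²

Solution: Quotient rule: [7x^{6}(1+x) - x^7]/(1+x)².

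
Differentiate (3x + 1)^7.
Chain rule: 7(3x+1)^{6} × 3 = 21(3x+1)^{6}.
Final answer: 21(3x + 1)^6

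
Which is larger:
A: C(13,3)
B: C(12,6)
B

Working:
A=C(13,3)=286, B=C(12,6)=924.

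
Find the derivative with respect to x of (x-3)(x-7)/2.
d/dx[(x-3)(x-7)] = (x-7) + (x-3) = 2x - 10. Dividing by 2 gives (2x - 10)/2.

Answer: (2x - 10)/2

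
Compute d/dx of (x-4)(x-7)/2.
(2x - 11)/2

Solution: d/dx[(x-4)(x-7)] = (x-7) + (x-4) = 2x - 11. Dividing by 2 gives (2x - 11)/2.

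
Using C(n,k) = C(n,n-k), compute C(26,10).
C(26,10) = C(26,16) = 5,311,735.

Answer: 5,311,735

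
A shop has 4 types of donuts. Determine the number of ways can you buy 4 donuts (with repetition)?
35

Stars and bars: C(4+4-1, 4) = C(7, 4) = 35.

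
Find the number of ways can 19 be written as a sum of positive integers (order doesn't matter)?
Pentagonal recurrence p(n) = p(n−1) + p(n−2) − p(n−5) − p(n−7) + …: p(19) = p(18) + p(17) − p(14) − p(12) + p(7) + p(4) = 385 + 297 − 135 − 77 + 15 + 5 = 490.

Answer: 490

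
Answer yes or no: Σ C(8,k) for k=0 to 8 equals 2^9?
No

Working:
Binomial theorem: Σ C(8,k) = (1+1)^8 = 2^8 = 256; RHS 2^9 = 512.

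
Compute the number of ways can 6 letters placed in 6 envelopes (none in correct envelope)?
265

Working:
Using D(n) = (n-1)[D(n-1) + D(n-2)]:
D(6) = (6-1) × [D(5) + D(4)]
      = 5 × [44 + 9]
      = 5 × 53
      = 265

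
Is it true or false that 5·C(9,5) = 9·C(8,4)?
Absorption identity k·C(n,k) = n·C(n-1,k-1). LHS = 5·126 = 630; RHS = 9·70 = 630.

Answer: True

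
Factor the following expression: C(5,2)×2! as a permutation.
C(5,2)×2! = [5!/(2!(3)!)]×2! = 5!/(3)! = P(5,2) = 20.

Answer: P(5,2)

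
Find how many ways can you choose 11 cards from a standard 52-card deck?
60,403,728,840

Working:
C(52,11) = 60,403,728,840.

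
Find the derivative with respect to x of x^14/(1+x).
Quotient rule: [14x^{13}(1+x) - x^14]/(1+x)².
Final answer: (14x^13(1+x) - x^14)/(1+x)²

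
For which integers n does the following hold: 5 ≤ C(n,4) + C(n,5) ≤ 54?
5, 6

Working:
C(4,4)+C(4,5)=1; C(5,4)+C(5,5)=6; C(6,4)+C(6,5)=21; C(7,4)+C(7,5)=56. So valid n = 5, 6.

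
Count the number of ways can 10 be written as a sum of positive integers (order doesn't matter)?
42

Explanation: Pentagonal recurrence p(n) = p(n−1) + p(n−2) − p(n−5) − p(n−7) + …: p(10) = p(9) + p(8) − p(5) − p(3) = 30 + 22 − 7 − 3 = 42.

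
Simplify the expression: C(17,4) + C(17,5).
8,568

Explanation: By Pascal's identity: C(18,5) = 8,568.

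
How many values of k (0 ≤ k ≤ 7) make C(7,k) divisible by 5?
2

Solution: Checking C(7,k) mod 5 for k = 0..7: divisible at k = 3, 4. That's 2 values.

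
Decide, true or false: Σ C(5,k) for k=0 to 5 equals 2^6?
False

Explanation: Binomial theorem: Σ C(5,k) = (1+1)^5 = 2^5 = 32; RHS 2^6 = 64.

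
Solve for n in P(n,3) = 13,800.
25

Explanation: P(n,3) = n(n−1)(n−2) is increasing in n; n(n−1)(n−2) ≈ (n−1)^3 = 13,800 gives n ≈ 25.0. Check: P(23,3) = 10,626, P(24,3) = 12,144, P(25,3) = 13,800 ✓. So n = 25.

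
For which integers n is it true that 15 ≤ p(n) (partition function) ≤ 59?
7, 8, 9, 10, 11

Tabulating p(n) via p(n) = p(n−1) + p(n−2) − p(n−5) − p(n−7) + …: p(6)=11; p(7)=15; p(8)=22; p(9)=30; p(10)=42; p(11)=56; p(12)=77. So valid n = 7, 8, 9, 10, 11.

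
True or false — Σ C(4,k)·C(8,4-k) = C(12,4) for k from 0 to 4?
True
Vandermonde's identity gives C(12,4) = 495; RHS C(12,4) = 495.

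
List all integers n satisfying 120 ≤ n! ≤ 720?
n! is strictly increasing; 5! = 120 and 6! = 720, so valid n = 5, 6.
Final answer: 5, 6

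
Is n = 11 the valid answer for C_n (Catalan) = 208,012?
No

C_11 = C(22,11)/(11+1) = 705,432/12 = 58,786, which does not equal 208,012.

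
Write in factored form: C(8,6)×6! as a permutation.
P(8,6)

Working:
C(8,6)×6! = [8!/(6!(2)!)]×6! = 8!/(2)! = P(8,6) = 20,160.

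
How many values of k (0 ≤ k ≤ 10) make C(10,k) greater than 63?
5
Row 10 is unimodal and symmetric about k=10/2. C(10,2)=45 ≤ 63; C(10,3)=120 > 63; by symmetry C(10,k) > 63 for k = 3..7. That's 7 - 3 + 1 = 5 values.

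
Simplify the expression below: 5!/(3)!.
20

Explanation: This equals 5×4 = 20.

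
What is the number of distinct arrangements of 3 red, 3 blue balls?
20

Working:
Multinomial: 6!/(3! × 3!) = 20.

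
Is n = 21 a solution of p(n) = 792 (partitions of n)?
Yes

Solution: Pentagonal recurrence p(n) = p(n−1) + p(n−2) − p(n−5) − p(n−7) + …: p(21) = p(20) + p(19) − p(16) − p(14) + p(9) + p(6) = 627 + 490 − 231 − 135 + 30 + 11 = 792, which equals 792.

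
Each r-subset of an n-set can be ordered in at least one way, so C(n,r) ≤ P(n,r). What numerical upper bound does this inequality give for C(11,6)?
P(11,6) = 11·10·9·8·7·6 = 332,640, so C(11,6) ≤ 332,640. (The bound is loose by a factor of 6! = 720: C(11,6) = 332,640/720 = 462.)

Answer: 332,640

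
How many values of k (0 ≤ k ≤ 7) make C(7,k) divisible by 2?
0

Working:
Checking C(7,k) mod 2 for k = 0..7: none are divisible by 2. Count = 0.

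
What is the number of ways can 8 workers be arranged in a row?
40,320

Working:
Arrangements of 8 distinct objects: 8! = 40,320.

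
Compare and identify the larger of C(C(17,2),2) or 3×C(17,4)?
C(C(17,2),2)

Reasoning: C(C(17,2),2)=9,180, 3×C(17,4)=7,140.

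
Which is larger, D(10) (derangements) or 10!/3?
D(10)

Working:
D(10) = (10-1)·[D(9) + D(8)] = 9·[133,496 + 14,833] = 1,334,961; 10!/3 = 3,628,800/3 = 1,209,600.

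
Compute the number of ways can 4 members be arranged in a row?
Arrangements of 4 distinct objects: 4! = 24.
Final answer: 24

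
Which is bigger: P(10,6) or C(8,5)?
P(10,6)

Reasoning: P(10,6)=151,200, C(8,5)=56.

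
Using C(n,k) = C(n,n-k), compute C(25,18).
480,700

Explanation: C(25,18) = C(25,7) = 480,700.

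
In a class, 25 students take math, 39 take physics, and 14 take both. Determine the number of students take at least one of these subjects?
50

Working:
|A∪B| = |A|+|B|-|A∩B| = 25+39-14 = 50.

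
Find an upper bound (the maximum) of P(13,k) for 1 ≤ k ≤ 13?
P(13,k) increases in k, so maximum at k = 13: 13! = 6,227,020,800.
Final answer: 6,227,020,800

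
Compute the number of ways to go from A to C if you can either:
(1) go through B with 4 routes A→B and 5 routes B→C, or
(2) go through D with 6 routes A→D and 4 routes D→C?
44
Route via B: 4×5=20. Route via D: 6×4=24. Total: 44.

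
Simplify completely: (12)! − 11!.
(12)! − 11! = (12)·11! − 11! = (12−1)·11! = 11·11! = 439,084,800.
Final answer: 439,084,800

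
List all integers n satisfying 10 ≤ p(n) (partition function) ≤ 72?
Tabulating p(n) via p(n) = p(n−1) + p(n−2) − p(n−5) − p(n−7) + …: p(5)=7; p(6)=11; p(7)=15; p(8)=22; p(9)=30; p(10)=42; p(11)=56; p(12)=77. So valid n = 6, 7, 8, 9, 10, 11.
Final answer: 6, 7, 8, 9, 10, 11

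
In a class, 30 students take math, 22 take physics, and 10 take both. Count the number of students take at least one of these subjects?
42

Solution: |A∪B| = |A|+|B|-|A∩B| = 30+22-10 = 42.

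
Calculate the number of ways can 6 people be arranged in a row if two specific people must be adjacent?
240

Working:
Treat pair as unit: (6-1)! arrangements × 2 internal orders = 240.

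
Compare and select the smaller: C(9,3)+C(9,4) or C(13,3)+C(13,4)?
C(9,3)+C(9,4)

Solution: First=210, Second=1,001.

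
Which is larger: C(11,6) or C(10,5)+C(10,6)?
Equal

Reasoning: By Pascal's identity: C(11,6) = C(10,5)+C(10,6) = 462. Equal.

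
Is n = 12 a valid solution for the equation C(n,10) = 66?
Yes

Working:
C(12,10) = 12·11·10·9·8·7·6·5·4·3/10! = 239,500,800/3,628,800 = 66, which equals 66.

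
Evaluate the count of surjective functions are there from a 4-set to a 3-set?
36
Onto functions = 3! × S(4,3)
First compute S(4,3) via recurrence:
Using the Stirling recurrence: S(n,k) = k·S(n-1,k) + S(n-1,k-1)
S(4,3) = 3·S(3,3) + S(3,2)
         = 3·1 + 3
         = 3 + 3
         = 6
Then: 6 × 6 = 36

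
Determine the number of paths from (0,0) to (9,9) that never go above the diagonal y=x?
4,862

Working:
Counted by the Catalan number C_9: C_9 = C(18,9)/(9+1) = 48,620/10 = 4,862.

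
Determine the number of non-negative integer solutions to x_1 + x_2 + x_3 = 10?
66

C(10+3-1, 3-1) = 66.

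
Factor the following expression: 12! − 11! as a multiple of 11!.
12! − 11! = 12·11! − 11! = (12 − 1)·11! = 11 × 11! = 439,084,800.

Answer: 11 × 11! = 439,084,800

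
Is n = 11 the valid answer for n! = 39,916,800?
11! = 11·10! = 11·3,628,800 = 39,916,800, which equals 39,916,800.

Answer: Yes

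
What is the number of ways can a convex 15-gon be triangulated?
742,900
Using the Catalan number formula: C_n = C(2n, n) / (n+1)
C_13 = C(26, 13) / (13+1)
     = 10400600 / 14
     = 742,900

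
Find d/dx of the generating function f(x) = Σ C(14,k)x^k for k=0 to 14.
Σ k·C(14,k)x^(k-1) for k=1 to 14
Term-by-term differentiation gives Σ k·C(14,k)x^{k-1} for k=1 to 14.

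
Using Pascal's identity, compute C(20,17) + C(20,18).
C(20,17) + C(20,18) = C(21,18) = 1,330.

Answer: 1,330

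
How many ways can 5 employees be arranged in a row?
120

Arrangements of 5 distinct objects: 5! = 120.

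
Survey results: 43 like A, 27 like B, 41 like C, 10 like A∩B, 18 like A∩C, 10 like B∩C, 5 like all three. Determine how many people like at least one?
78

Working:
|A∪B∪C| = 43+27+41-10-18-10+5 = 78.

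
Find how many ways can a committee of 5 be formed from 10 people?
252

Working:
C(10,5) = 10! / (5! × (10-5)!)
         = 10! / (5! × 5!)
         = 252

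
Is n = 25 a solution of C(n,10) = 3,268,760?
C(25,10) = 25·24·23·22·21·20·19·18·17·16/10! = 11,861,676,288,000/3,628,800 = 3,268,760, which equals 3,268,760.
Final answer: Yes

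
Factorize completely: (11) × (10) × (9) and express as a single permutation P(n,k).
P(11,3) = 11!/(8)!

Solution: Product of 3 consecutive descending integers starting at 11: P(11,3) = 11!/8! = 990.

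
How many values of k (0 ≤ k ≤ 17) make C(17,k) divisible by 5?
Checking C(17,k) mod 5 for k = 0..17: divisible at k = 3, 4, 8, 9, 13, 14. That's 6 values.
Final answer: 6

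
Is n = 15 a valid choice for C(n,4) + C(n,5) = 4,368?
Yes
C(15,4) + C(15,5) = 1,365 + 3,003 = 4,368, which equals 4,368.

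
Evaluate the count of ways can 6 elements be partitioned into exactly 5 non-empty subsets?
15

Explanation: This equals S(6,5), the Stirling number of the 2nd kind.
Using the Stirling recurrence: S(n,k) = k·S(n-1,k) + S(n-1,k-1)
S(6,5) = 5·S(5,5) + S(5,4)
         = 5·1 + 10
         = 5 + 10
         = 15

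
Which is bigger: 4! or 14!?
14!

Solution: 4!=24, 14!=87,178,291,200. 14! > 4!.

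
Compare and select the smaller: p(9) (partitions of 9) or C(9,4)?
p(9)

Pentagonal recurrence p(n) = p(n−1) + p(n−2) − p(n−5) − p(n−7) + …: p(9) = p(8) + p(7) − p(4) − p(2) = 22 + 15 − 5 − 2 = 30; C(9,4) = 126.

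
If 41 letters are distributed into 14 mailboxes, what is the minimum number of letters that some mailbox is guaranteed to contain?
Pigeonhole: ⌈41/14⌉ = 3.
Final answer: 3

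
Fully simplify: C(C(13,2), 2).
3,003

Working:
C(13,2) = 78, then C(78, 2) = 3,003.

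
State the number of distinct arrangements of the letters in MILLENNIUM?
226,800

Working:
Word has 10 letters (M=2, I=2, L=2, E=1, N=2, U=1). Arrangements: 10!/Π(k!) = 226,800.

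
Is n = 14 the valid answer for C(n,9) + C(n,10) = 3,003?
Yes

C(14,9) + C(14,10) = 2,002 + 1,001 = 3,003, which equals 3,003.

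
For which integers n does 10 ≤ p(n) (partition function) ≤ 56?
6, 7, 8, 9, 10, 11

Explanation: Tabulating p(n) via p(n) = p(n−1) + p(n−2) − p(n−5) − p(n−7) + …: p(5)=7; p(6)=11; p(7)=15; p(8)=22; p(9)=30; p(10)=42; p(11)=56; p(12)=77. So valid n = 6, 7, 8, 9, 10, 11.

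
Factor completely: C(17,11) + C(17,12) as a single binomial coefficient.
By Pascal's identity: C(17,11) + C(17,12) = C(18,12) = 18,564.

Answer: C(18,12)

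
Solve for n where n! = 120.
5

n! is strictly increasing. 3! = 6, 4! = 24, 5! = 120 ✓. So n = 5.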